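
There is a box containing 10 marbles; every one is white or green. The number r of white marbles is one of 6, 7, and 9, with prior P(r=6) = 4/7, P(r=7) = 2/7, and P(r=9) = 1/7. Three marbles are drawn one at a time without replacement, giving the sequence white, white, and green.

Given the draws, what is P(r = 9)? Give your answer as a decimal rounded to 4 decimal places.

For each hypothesis, P(data | H) works out to: P(data | r = 6) = (6/10)(5/9)(4/8) = 1/6; P(data | r = 7) = (7/10)(6/9)(3/8) = 7/40; P(data | r = 9) = (9/10)(8/9)(1/8) = 1/10.
Multiplying each by its prior: 4/7 · 1/6 = 2/21, 2/7 · 7/40 = 1/20, 1/7 · 1/10 = 1/70; these sum to 67/420.
By Bayes' rule, P(r = 9 | data) = (1/70) / (67/420) = 6/67.

0.0896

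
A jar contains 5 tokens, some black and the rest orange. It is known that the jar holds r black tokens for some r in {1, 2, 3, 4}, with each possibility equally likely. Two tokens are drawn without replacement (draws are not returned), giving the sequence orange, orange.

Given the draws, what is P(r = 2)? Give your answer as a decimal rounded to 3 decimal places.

0.300

The likelihood of the observed sequence under each hypothesis: P(data | r = 1) = (4/5)(3/4) = 3/5; P(data | r = 2) = (3/5)(2/4) = 3/10; P(data | r = 3) = (2/5)(1/4) = 1/10; P(data | r = 4) = (1/5)(0/4) = 0.
The prior-weighted likelihoods are 1/4 · 3/5 = 3/20, 1/4 · 3/10 = 3/40, 1/4 · 1/10 = 1/40, 1/4 · 0 = 0; with total 1/4.
By Bayes' rule, P(r = 2 | data) = (3/40) / (1/4) = 3/10.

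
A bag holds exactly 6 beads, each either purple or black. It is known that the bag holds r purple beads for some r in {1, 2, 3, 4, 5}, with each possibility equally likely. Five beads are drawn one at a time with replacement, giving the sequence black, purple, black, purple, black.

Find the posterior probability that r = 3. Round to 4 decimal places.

For each hypothesis, P(data | H) works out to: P(data | r = 1) = (5/6)(1/6)(5/6)(1/6)(5/6) = 0.016075; P(data | r = 2) = (4/6)(2/6)(4/6)(2/6)(4/6) = 0.032922; P(data | r = 3) = (3/6)(3/6)(3/6)(3/6)(3/6) = 0.03125; P(data | r = 4) = (2/6)(4/6)(2/6)(4/6)(2/6) = 0.016461; P(data | r = 5) = (1/6)(5/6)(1/6)(5/6)(1/6) = 0.003215.
The prior-weighted likelihoods are 1/5 · 0.016075 = 0.003215, 1/5 · 0.032922 = 0.0065844, 1/5 · 0.03125 = 0.00625, 1/5 · 0.016461 = 0.0032922, 1/5 · 0.003215 = 0.000643; summing to 0.019985.
So P(r = 3 | data) = (0.00625) / (0.019985) = 0.31274.

0.3127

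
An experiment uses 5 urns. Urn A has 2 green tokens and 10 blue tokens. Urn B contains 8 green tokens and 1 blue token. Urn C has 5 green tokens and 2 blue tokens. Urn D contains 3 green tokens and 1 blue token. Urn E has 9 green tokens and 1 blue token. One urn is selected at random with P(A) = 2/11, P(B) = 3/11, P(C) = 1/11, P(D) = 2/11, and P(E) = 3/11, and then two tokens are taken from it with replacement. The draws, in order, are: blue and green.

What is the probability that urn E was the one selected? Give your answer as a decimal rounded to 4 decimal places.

0.1897

For each hypothesis, P(data | H) works out to: P(data | urn A) = (10/12)(2/12) = 0.13889; P(data | urn B) = (1/9)(8/9) = 0.098765; P(data | urn C) = (2/7)(5/7) = 0.20408; P(data | urn D) = (1/4)(3/4) = 0.1875; P(data | urn E) = (1/10)(9/10) = 0.09.
Weighting by the prior gives 2/11 · 0.13889 = 0.025253, 3/11 · 0.098765 = 0.026936, 1/11 · 0.20408 = 0.018553, 2/11 · 0.1875 = 0.034091, 3/11 · 0.09 = 0.024545; these sum to 0.12938.
Hence P(urn E | data) = (0.024545) / (0.12938) = 0.18972.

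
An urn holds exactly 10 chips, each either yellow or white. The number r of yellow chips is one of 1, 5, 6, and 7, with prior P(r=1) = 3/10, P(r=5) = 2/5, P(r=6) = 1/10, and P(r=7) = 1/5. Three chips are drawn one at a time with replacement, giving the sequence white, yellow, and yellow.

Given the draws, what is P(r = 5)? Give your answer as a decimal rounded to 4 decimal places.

0.5181

Compute the likelihood of the observed sequence for each case: P(data | r = 1) = (9/10)(1/10)(1/10) = 0.009; P(data | r = 5) = (5/10)(5/10)(5/10) = 0.125; P(data | r = 6) = (4/10)(6/10)(6/10) = 0.144; P(data | r = 7) = (3/10)(7/10)(7/10) = 0.147.
Weighting by the prior gives 3/10 · 0.009 = 0.0027, 2/5 · 0.125 = 0.05, 1/10 · 0.144 = 0.0144, 1/5 · 0.147 = 0.0294; summing to 0.0965.
Hence P(r = 5 | data) = (0.05) / (0.0965) = 0.51813.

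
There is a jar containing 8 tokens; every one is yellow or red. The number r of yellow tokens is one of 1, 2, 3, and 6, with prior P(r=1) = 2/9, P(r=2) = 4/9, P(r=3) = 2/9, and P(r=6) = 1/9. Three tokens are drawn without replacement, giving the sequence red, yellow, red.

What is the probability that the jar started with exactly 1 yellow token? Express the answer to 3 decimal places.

Under each hypothesis, the probability of the observed sequence is: P(data | r = 1) = (7/8)(1/7)(6/6) = 1/8; P(data | r = 2) = (6/8)(2/7)(5/6) = 5/28; P(data | r = 3) = (5/8)(3/7)(4/6) = 5/28; P(data | r = 6) = (2/8)(6/7)(1/6) = 1/28.
Multiplying each by its prior: 2/9 · 1/8 = 1/36, 4/9 · 5/28 = 5/63, 2/9 · 5/28 = 5/126, 1/9 · 1/28 = 1/252; these sum to 19/126.
So P(r = 1 | data) = (1/36) / (19/126) = 7/38.

0.184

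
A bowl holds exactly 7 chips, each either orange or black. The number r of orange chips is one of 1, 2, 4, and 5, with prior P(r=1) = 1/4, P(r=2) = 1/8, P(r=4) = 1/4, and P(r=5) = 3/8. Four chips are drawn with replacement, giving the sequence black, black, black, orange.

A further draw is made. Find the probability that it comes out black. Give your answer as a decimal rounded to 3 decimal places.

0.664

The likelihood of the observed sequence under each hypothesis: P(data | r = 1) = (6/7)(6/7)(6/7)(1/7) = 0.089963; P(data | r = 2) = (5/7)(5/7)(5/7)(2/7) = 0.10412; P(data | r = 4) = (3/7)(3/7)(3/7)(4/7) = 0.044981; P(data | r = 5) = (2/7)(2/7)(2/7)(5/7) = 0.01666.
The prior-weighted likelihoods are 1/4 · 0.089963 = 0.022491, 1/8 · 0.10412 = 0.013015, 1/4 · 0.044981 = 0.011245, 3/8 · 0.01666 = 0.0062474; with total 0.052999.
Dividing through by the total gives posterior P(r = 1 | data) = 0.42436, P(r = 2 | data) = 0.24558, P(r = 4 | data) = 0.21218, P(r = 5 | data) = 0.11788.
So P(black next | data) = Σ P(black next | H) P(H | data) = (6/7)(0.42436) + (5/7)(0.24558) + (3/7)(0.21218) + (2/7)(0.11788) = 0.66377.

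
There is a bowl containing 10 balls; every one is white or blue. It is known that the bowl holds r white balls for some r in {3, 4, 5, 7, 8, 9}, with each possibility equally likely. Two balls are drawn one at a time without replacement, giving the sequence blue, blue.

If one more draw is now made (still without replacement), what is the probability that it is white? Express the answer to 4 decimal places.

Compute the likelihood of the observed sequence for each case: P(data | r = 3) = (7/10)(6/9) = 7/15; P(data | r = 4) = (6/10)(5/9) = 1/3; P(data | r = 5) = (5/10)(4/9) = 2/9; P(data | r = 7) = (3/10)(2/9) = 1/15; P(data | r = 8) = (2/10)(1/9) = 1/45; P(data | r = 9) = (1/10)(0/9) = 0.
Weighting by the prior gives 1/6 · 7/15 = 7/90, 1/6 · 1/3 = 1/18, 1/6 · 2/9 = 1/27, 1/6 · 1/15 = 1/90, 1/6 · 1/45 = 1/270, 1/6 · 0 = 0; with total 5/27.
Dividing through by the total gives posterior P(r = 3 | data) = 21/50, P(r = 4 | data) = 3/10, P(r = 5 | data) = 1/5, P(r = 7 | data) = 3/50, P(r = 8 | data) = 1/50, P(r = 9 | data) = 0.
The predictive probability is P(white next | data) = (3/8)(21/50) + (1/2)(3/10) + (5/8)(1/5) + (7/8)(3/50) + (1)(1/50) = 101/200.

0.5050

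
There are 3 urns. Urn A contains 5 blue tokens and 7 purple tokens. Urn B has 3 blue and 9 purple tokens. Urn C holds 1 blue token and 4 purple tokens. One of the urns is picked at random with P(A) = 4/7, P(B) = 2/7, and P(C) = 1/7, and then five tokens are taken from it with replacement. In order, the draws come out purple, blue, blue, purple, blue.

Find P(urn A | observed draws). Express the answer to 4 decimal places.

Under each hypothesis, the probability of the observed sequence is: P(data | urn A) = (7/12)(5/12)(5/12)(7/12)(5/12) = 0.024615; P(data | urn B) = (9/12)(3/12)(3/12)(9/12)(3/12) = 0.0087891; P(data | urn C) = (4/5)(1/5)(1/5)(4/5)(1/5) = 0.00512.
Weighting by the prior gives 4/7 · 0.024615 = 0.014066, 2/7 · 0.0087891 = 0.0025112, 1/7 · 0.00512 = 0.00073143; summing to 0.017308.
Therefore the posterior P(urn A | data) = (0.014066) / (0.017308) = 0.81266.

0.8127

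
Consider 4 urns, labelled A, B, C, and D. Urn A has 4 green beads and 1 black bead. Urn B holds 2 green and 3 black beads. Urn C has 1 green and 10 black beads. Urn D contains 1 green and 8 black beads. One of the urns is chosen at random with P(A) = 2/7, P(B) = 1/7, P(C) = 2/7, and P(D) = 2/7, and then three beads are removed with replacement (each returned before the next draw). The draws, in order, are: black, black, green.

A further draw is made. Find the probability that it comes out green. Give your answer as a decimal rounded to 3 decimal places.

For each hypothesis, P(data | H) works out to: P(data | urn A) = (1/5)(1/5)(4/5) = 0.032; P(data | urn B) = (3/5)(3/5)(2/5) = 0.144; P(data | urn C) = (10/11)(10/11)(1/11) = 0.075131; P(data | urn D) = (8/9)(8/9)(1/9) = 0.087791.
Weighting by the prior gives 2/7 · 0.032 = 0.0091429, 1/7 · 0.144 = 0.020571, 2/7 · 0.075131 = 0.021466, 2/7 · 0.087791 = 0.025083; summing to 0.076264.
The posterior is then P(urn A | data) = 0.11988, P(urn B | data) = 0.26974, P(urn C | data) = 0.28147, P(urn D | data) = 0.3289.
Averaging over the posterior, P(green next | data) = (4/5)(0.11988) + (2/5)(0.26974) + (1/11)(0.28147) + (1/9)(0.3289) = 0.26594.

0.266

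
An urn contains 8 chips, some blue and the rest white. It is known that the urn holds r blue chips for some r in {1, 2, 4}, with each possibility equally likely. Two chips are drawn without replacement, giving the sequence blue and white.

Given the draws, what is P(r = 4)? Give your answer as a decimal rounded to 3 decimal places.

0.457

Under each hypothesis, the probability of the observed sequence is: P(data | r = 1) = (1/8)(7/7) = 1/8; P(data | r = 2) = (2/8)(6/7) = 3/14; P(data | r = 4) = (4/8)(4/7) = 2/7.
Multiplying each by its prior: 1/3 · 1/8 = 1/24, 1/3 · 3/14 = 1/14, 1/3 · 2/7 = 2/21; summing to 5/24.
Hence P(r = 4 | data) = (2/21) / (5/24) = 16/35.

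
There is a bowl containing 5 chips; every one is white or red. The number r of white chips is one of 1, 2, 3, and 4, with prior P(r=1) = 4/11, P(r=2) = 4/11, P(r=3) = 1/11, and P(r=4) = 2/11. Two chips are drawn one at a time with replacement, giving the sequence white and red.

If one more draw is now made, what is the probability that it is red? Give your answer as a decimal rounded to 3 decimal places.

0.578

For each hypothesis, P(data | H) works out to: P(data | r = 1) = (1/5)(4/5) = 4/25; P(data | r = 2) = (2/5)(3/5) = 6/25; P(data | r = 3) = (3/5)(2/5) = 6/25; P(data | r = 4) = (4/5)(1/5) = 4/25.
Weighting by the prior gives 4/11 · 4/25 = 16/275, 4/11 · 6/25 = 24/275, 1/11 · 6/25 = 6/275, 2/11 · 4/25 = 8/275; with total 54/275.
Dividing through by the total gives posterior P(r = 1 | data) = 8/27, P(r = 2 | data) = 4/9, P(r = 3 | data) = 1/9, P(r = 4 | data) = 4/27.
Averaging over the posterior, P(red next | data) = (4/5)(8/27) + (3/5)(4/9) + (2/5)(1/9) + (1/5)(4/27) = 26/45.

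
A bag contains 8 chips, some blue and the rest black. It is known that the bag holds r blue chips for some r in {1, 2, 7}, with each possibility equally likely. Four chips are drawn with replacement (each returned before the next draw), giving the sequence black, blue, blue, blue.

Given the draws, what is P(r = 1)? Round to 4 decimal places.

Under each hypothesis, the probability of the observed sequence is: P(data | r = 1) = (7/8)(1/8)(1/8)(1/8) = 0.001709; P(data | r = 2) = (6/8)(2/8)(2/8)(2/8) = 0.011719; P(data | r = 7) = (1/8)(7/8)(7/8)(7/8) = 0.08374.
The prior-weighted likelihoods are 1/3 · 0.001709 = 0.00056966, 1/3 · 0.011719 = 0.0039062, 1/3 · 0.08374 = 0.027913; summing to 0.032389.
So P(r = 1 | data) = (0.00056966) / (0.032389) = 0.017588.

0.0176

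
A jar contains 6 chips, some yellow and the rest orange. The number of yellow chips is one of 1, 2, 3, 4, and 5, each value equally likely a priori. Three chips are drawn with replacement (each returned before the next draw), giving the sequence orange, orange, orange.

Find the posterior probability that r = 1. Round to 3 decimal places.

Under each hypothesis, the probability of the observed sequence is: P(data | r = 1) = (5/6)(5/6)(5/6) = 0.5787; P(data | r = 2) = (4/6)(4/6)(4/6) = 0.2963; P(data | r = 3) = (3/6)(3/6)(3/6) = 0.125; P(data | r = 4) = (2/6)(2/6)(2/6) = 0.037037; P(data | r = 5) = (1/6)(1/6)(1/6) = 0.0046296.
Weighting by the prior gives 1/5 · 0.5787 = 0.11574, 1/5 · 0.2963 = 0.059259, 1/5 · 0.125 = 0.025, 1/5 · 0.037037 = 0.0074074, 1/5 · 0.0046296 = 0.00092593; summing to 0.20833.
Therefore the posterior P(r = 1 | data) = (0.11574) / (0.20833) = 0.55556.

0.556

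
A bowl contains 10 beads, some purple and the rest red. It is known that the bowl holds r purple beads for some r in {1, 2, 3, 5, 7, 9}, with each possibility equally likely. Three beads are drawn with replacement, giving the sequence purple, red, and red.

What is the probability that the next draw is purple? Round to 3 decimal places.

The likelihood of the observed sequence under each hypothesis: P(data | r = 1) = (1/10)(9/10)(9/10) = 0.081; P(data | r = 2) = (2/10)(8/10)(8/10) = 0.128; P(data | r = 3) = (3/10)(7/10)(7/10) = 0.147; P(data | r = 5) = (5/10)(5/10)(5/10) = 0.125; P(data | r = 7) = (7/10)(3/10)(3/10) = 0.063; P(data | r = 9) = (9/10)(1/10)(1/10) = 0.009.
Weighting by the prior gives 1/6 · 0.081 = 0.0135, 1/6 · 0.128 = 0.021333, 1/6 · 0.147 = 0.0245, 1/6 · 0.125 = 0.020833, 1/6 · 0.063 = 0.0105, 1/6 · 0.009 = 0.0015; with total 0.092167.
Dividing through by the total gives posterior P(r = 1 | data) = 0.14647, P(r = 2 | data) = 0.23146, P(r = 3 | data) = 0.26582, P(r = 5 | data) = 0.22604, P(r = 7 | data) = 0.11392, P(r = 9 | data) = 0.016275.
So P(purple next | data) = Σ P(purple next | H) P(H | data) = (1/10)(0.14647) + (1/5)(0.23146) + (3/10)(0.26582) + (1/2)(0.22604) + (7/10)(0.11392) + (9/10)(0.016275) = 0.3481.

0.348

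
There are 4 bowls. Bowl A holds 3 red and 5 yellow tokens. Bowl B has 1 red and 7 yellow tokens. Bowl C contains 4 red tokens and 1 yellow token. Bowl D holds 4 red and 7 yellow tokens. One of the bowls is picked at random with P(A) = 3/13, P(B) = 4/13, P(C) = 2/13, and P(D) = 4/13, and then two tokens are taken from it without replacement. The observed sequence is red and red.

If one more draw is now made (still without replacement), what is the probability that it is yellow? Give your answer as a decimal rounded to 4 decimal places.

The likelihood of the observed sequence under each hypothesis: P(data | bowl A) = (3/8)(2/7) = 0.10714; P(data | bowl B) = (1/8)(0/7) = 0; P(data | bowl C) = (4/5)(3/4) = 0.6; P(data | bowl D) = (4/11)(3/10) = 0.10909.
Multiplying each by its prior: 3/13 · 0.10714 = 0.024725, 4/13 · 0 = 0, 2/13 · 0.6 = 0.092308, 4/13 · 0.10909 = 0.033566; with total 0.1506.
Normalising, the posterior is P(bowl A | data) = 0.16418, P(bowl B | data) = 0, P(bowl C | data) = 0.61294, P(bowl D | data) = 0.22289.
So P(yellow next | data) = Σ P(yellow next | H) P(H | data) = (5/6)(0.16418) + (1/3)(0.61294) + (7/9)(0.22289) = 0.51448.

0.5145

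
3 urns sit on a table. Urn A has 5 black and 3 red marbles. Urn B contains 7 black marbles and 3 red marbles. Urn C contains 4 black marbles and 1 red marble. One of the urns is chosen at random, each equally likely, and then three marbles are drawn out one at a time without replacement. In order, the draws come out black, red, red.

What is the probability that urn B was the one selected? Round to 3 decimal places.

For each hypothesis, P(data | H) works out to: P(data | urn A) = (5/8)(3/7)(2/6) = 5/56; P(data | urn B) = (7/10)(3/9)(2/8) = 7/120; P(data | urn C) = (4/5)(1/4)(0/3) = 0.
The prior-weighted likelihoods are 1/3 · 5/56 = 5/168, 1/3 · 7/120 = 7/360, 1/3 · 0 = 0; with total 31/630.
So P(urn B | data) = (7/360) / (31/630) = 49/124.

0.395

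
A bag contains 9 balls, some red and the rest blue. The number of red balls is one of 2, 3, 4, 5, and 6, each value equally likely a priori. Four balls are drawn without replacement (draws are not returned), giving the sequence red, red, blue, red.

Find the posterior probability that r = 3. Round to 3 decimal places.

0.048

Under each hypothesis, the probability of the observed sequence is: P(data | r = 2) = (2/9)(1/8)(7/7)(0/6) = 0; P(data | r = 3) = (3/9)(2/8)(6/7)(1/6) = 1/84; P(data | r = 4) = (4/9)(3/8)(5/7)(2/6) = 5/126; P(data | r = 5) = (5/9)(4/8)(4/7)(3/6) = 5/63; P(data | r = 6) = (6/9)(5/8)(3/7)(4/6) = 5/42.
The prior-weighted likelihoods are 1/5 · 0 = 0, 1/5 · 1/84 = 1/420, 1/5 · 5/126 = 1/126, 1/5 · 5/63 = 1/63, 1/5 · 5/42 = 1/42; with total 1/20.
Therefore the posterior P(r = 3 | data) = (1/420) / (1/20) = 1/21.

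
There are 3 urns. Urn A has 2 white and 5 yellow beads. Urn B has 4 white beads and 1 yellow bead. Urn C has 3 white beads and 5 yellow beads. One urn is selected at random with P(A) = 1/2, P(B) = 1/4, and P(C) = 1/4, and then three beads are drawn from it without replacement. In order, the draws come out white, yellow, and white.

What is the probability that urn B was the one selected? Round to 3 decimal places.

0.520

Under each hypothesis, the probability of the observed sequence is: P(data | urn A) = (2/7)(5/6)(1/5) = 0.047619; P(data | urn B) = (4/5)(1/4)(3/3) = 0.2; P(data | urn C) = (3/8)(5/7)(2/6) = 0.089286.
Weighting by the prior gives 1/2 · 0.047619 = 0.02381, 1/4 · 0.2 = 0.05, 1/4 · 0.089286 = 0.022321; summing to 0.096131.
Hence P(urn B | data) = (0.05) / (0.096131) = 0.52012.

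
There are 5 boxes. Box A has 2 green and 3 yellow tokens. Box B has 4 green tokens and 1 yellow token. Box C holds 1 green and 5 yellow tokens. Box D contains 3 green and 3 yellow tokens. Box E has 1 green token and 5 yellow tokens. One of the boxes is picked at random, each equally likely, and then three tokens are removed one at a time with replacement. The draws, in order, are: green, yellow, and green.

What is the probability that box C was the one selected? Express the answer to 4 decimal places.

For each hypothesis, P(data | H) works out to: P(data | box A) = (2/5)(3/5)(2/5) = 0.096; P(data | box B) = (4/5)(1/5)(4/5) = 0.128; P(data | box C) = (1/6)(5/6)(1/6) = 0.023148; P(data | box D) = (3/6)(3/6)(3/6) = 0.125; P(data | box E) = (1/6)(5/6)(1/6) = 0.023148.
Multiplying each by its prior: 1/5 · 0.096 = 0.0192, 1/5 · 0.128 = 0.0256, 1/5 · 0.023148 = 0.0046296, 1/5 · 0.125 = 0.025, 1/5 · 0.023148 = 0.0046296; with total 0.079059.
Hence P(box C | data) = (0.0046296) / (0.079059) = 0.058559.

0.0586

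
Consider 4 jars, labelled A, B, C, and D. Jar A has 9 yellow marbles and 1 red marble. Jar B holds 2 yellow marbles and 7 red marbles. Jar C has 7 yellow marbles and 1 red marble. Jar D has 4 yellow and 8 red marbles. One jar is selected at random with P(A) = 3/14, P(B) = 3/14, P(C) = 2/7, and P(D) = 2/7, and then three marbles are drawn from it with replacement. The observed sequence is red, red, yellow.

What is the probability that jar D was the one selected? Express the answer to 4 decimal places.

0.5499

The likelihood of the observed sequence under each hypothesis: P(data | jar A) = (1/10)(1/10)(9/10) = 0.009; P(data | jar B) = (7/9)(7/9)(2/9) = 0.13443; P(data | jar C) = (1/8)(1/8)(7/8) = 0.013672; P(data | jar D) = (8/12)(8/12)(4/12) = 0.14815.
Weighting by the prior gives 3/14 · 0.009 = 0.0019286, 3/14 · 0.13443 = 0.028807, 2/7 · 0.013672 = 0.0039062, 2/7 · 0.14815 = 0.042328; with total 0.076969.
Therefore the posterior P(jar D | data) = (0.042328) / (0.076969) = 0.54993.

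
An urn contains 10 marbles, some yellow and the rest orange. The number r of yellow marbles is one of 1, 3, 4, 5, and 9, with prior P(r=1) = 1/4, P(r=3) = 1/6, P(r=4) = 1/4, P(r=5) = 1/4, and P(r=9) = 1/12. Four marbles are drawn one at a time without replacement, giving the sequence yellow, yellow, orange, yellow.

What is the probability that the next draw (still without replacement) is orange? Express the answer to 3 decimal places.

Compute the likelihood of the observed sequence for each case: P(data | r = 1) = (1/10)(0/9) = 0; P(data | r = 3) = (3/10)(2/9)(7/8)(1/7) = 1/120; P(data | r = 4) = (4/10)(3/9)(6/8)(2/7) = 1/35; P(data | r = 5) = (5/10)(4/9)(5/8)(3/7) = 5/84; P(data | r = 9) = (9/10)(8/9)(1/8)(7/7) = 1/10.
Weighting by the prior gives 1/4 · 0 = 0, 1/6 · 1/120 = 1/720, 1/4 · 1/35 = 1/140, 1/4 · 5/84 = 5/336, 1/12 · 1/10 = 1/120; with total 2/63.
Dividing through by the total gives posterior P(r = 1 | data) = 0, P(r = 3 | data) = 7/160, P(r = 4 | data) = 9/40, P(r = 5 | data) = 15/32, P(r = 9 | data) = 21/80.
Averaging over the posterior, P(orange next | data) = (1)(7/160) + (5/6)(9/40) + (2/3)(15/32) + (0)(21/80) = 87/160.

0.544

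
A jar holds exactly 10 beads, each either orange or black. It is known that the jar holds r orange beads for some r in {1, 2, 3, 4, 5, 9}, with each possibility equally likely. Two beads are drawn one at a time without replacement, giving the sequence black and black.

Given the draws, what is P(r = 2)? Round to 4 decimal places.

For each hypothesis, P(data | H) works out to: P(data | r = 1) = (9/10)(8/9) = 4/5; P(data | r = 2) = (8/10)(7/9) = 28/45; P(data | r = 3) = (7/10)(6/9) = 7/15; P(data | r = 4) = (6/10)(5/9) = 1/3; P(data | r = 5) = (5/10)(4/9) = 2/9; P(data | r = 9) = (1/10)(0/9) = 0.
Weighting by the prior gives 1/6 · 4/5 = 2/15, 1/6 · 28/45 = 14/135, 1/6 · 7/15 = 7/90, 1/6 · 1/3 = 1/18, 1/6 · 2/9 = 1/27, 1/6 · 0 = 0; summing to 11/27.
By Bayes' rule, P(r = 2 | data) = (14/135) / (11/27) = 14/55.

0.2545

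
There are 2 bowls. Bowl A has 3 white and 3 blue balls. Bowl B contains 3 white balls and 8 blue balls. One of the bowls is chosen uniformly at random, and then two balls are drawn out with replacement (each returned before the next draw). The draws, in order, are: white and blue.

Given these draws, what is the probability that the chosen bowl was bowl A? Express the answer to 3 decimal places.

0.558

Compute the likelihood of the observed sequence for each case: P(data | bowl A) = (3/6)(3/6) = 1/4; P(data | bowl B) = (3/11)(8/11) = 24/121.
Multiplying each by its prior: 1/2 · 1/4 = 1/8, 1/2 · 24/121 = 12/121; these sum to 217/968.
By Bayes' rule, P(bowl A | data) = (1/8) / (217/968) = 121/217.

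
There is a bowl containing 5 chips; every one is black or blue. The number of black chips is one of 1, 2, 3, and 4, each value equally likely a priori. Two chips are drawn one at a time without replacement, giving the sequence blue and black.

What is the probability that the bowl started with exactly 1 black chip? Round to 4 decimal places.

0.2000

Under each hypothesis, the probability of the observed sequence is: P(data | r = 1) = (4/5)(1/4) = 1/5; P(data | r = 2) = (3/5)(2/4) = 3/10; P(data | r = 3) = (2/5)(3/4) = 3/10; P(data | r = 4) = (1/5)(4/4) = 1/5.
The prior-weighted likelihoods are 1/4 · 1/5 = 1/20, 1/4 · 3/10 = 3/40, 1/4 · 3/10 = 3/40, 1/4 · 1/5 = 1/20; with total 1/4.
So P(r = 1 | data) = (1/20) / (1/4) = 1/5.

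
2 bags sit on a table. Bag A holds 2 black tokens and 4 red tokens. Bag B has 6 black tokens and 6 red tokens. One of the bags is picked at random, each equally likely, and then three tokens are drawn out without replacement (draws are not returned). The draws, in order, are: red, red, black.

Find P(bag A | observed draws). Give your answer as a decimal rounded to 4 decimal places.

Under each hypothesis, the probability of the observed sequence is: P(data | bag A) = (4/6)(3/5)(2/4) = 1/5; P(data | bag B) = (6/12)(5/11)(6/10) = 3/22.
Multiplying each by its prior: 1/2 · 1/5 = 1/10, 1/2 · 3/22 = 3/44; summing to 37/220.
So P(bag A | data) = (1/10) / (37/220) = 22/37.

0.5946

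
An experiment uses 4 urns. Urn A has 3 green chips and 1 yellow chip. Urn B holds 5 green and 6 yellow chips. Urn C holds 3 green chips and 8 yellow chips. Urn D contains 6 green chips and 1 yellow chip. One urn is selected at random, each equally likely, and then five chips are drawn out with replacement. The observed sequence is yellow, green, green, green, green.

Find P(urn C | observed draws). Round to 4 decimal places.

For each hypothesis, P(data | H) works out to: P(data | urn A) = (1/4)(3/4)(3/4)(3/4)(3/4) = 0.079102; P(data | urn B) = (6/11)(5/11)(5/11)(5/11)(5/11) = 0.023285; P(data | urn C) = (8/11)(3/11)(3/11)(3/11)(3/11) = 0.0040236; P(data | urn D) = (1/7)(6/7)(6/7)(6/7)(6/7) = 0.077111.
Multiplying each by its prior: 1/4 · 0.079102 = 0.019775, 1/4 · 0.023285 = 0.0058211, 1/4 · 0.0040236 = 0.0010059, 1/4 · 0.077111 = 0.019278; with total 0.04588.
Hence P(urn C | data) = (0.0010059) / (0.04588) = 0.021924.

0.0219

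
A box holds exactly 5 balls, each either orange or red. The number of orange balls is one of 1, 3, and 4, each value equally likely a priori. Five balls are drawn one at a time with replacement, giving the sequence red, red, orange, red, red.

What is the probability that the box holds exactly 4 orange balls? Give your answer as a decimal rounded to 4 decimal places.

0.0130

Compute the likelihood of the observed sequence for each case: P(data | r = 1) = (4/5)(4/5)(1/5)(4/5)(4/5) = 0.08192; P(data | r = 3) = (2/5)(2/5)(3/5)(2/5)(2/5) = 0.01536; P(data | r = 4) = (1/5)(1/5)(4/5)(1/5)(1/5) = 0.00128.
Weighting by the prior gives 1/3 · 0.08192 = 0.027307, 1/3 · 0.01536 = 0.00512, 1/3 · 0.00128 = 0.00042667; with total 0.032853.
Therefore the posterior P(r = 4 | data) = (0.00042667) / (0.032853) = 0.012987.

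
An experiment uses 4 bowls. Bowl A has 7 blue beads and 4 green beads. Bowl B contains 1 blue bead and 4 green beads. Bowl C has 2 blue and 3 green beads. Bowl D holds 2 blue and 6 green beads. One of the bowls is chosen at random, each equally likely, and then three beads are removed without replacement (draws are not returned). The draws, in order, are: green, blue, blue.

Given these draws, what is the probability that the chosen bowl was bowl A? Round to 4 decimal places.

For each hypothesis, P(data | H) works out to: P(data | bowl A) = (4/11)(7/10)(6/9) = 0.1697; P(data | bowl B) = (4/5)(1/4)(0/3) = 0; P(data | bowl C) = (3/5)(2/4)(1/3) = 0.1; P(data | bowl D) = (6/8)(2/7)(1/6) = 0.035714.
The prior-weighted likelihoods are 1/4 · 0.1697 = 0.042424, 1/4 · 0 = 0, 1/4 · 0.1 = 0.025, 1/4 · 0.035714 = 0.0089286; with total 0.076353.
Therefore the posterior P(bowl A | data) = (0.042424) / (0.076353) = 0.55563.

0.5556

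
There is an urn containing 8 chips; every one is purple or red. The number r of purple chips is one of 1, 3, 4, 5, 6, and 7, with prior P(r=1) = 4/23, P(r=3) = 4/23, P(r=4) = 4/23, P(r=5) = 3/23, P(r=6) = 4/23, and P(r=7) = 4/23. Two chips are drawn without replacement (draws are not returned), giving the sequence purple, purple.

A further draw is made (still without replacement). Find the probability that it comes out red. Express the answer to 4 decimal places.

The likelihood of the observed sequence under each hypothesis: P(data | r = 1) = (1/8)(0/7) = 0; P(data | r = 3) = (3/8)(2/7) = 3/28; P(data | r = 4) = (4/8)(3/7) = 3/14; P(data | r = 5) = (5/8)(4/7) = 5/14; P(data | r = 6) = (6/8)(5/7) = 15/28; P(data | r = 7) = (7/8)(6/7) = 3/4.
Weighting by the prior gives 4/23 · 0 = 0, 4/23 · 3/28 = 3/161, 4/23 · 3/14 = 6/161, 3/23 · 5/14 = 15/322, 4/23 · 15/28 = 15/161, 4/23 · 3/4 = 3/23; these sum to 15/46.
Dividing through by the total gives posterior P(r = 1 | data) = 0, P(r = 3 | data) = 2/35, P(r = 4 | data) = 4/35, P(r = 5 | data) = 1/7, P(r = 6 | data) = 2/7, P(r = 7 | data) = 2/5.
The predictive probability is P(red next | data) = (5/6)(2/35) + (2/3)(4/35) + (1/2)(1/7) + (1/3)(2/7) + (1/6)(2/5) = 5/14.

0.3571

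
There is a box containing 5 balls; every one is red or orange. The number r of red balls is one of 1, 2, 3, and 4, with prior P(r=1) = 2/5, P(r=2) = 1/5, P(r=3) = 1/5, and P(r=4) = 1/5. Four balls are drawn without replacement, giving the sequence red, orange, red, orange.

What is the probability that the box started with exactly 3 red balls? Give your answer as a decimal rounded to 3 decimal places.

0.500

For each hypothesis, P(data | H) works out to: P(data | r = 1) = (1/5)(4/4)(0/3) = 0; P(data | r = 2) = (2/5)(3/4)(1/3)(2/2) = 1/10; P(data | r = 3) = (3/5)(2/4)(2/3)(1/2) = 1/10; P(data | r = 4) = (4/5)(1/4)(3/3)(0/2) = 0.
Weighting by the prior gives 2/5 · 0 = 0, 1/5 · 1/10 = 1/50, 1/5 · 1/10 = 1/50, 1/5 · 0 = 0; summing to 1/25.
Hence P(r = 3 | data) = (1/50) / (1/25) = 1/2.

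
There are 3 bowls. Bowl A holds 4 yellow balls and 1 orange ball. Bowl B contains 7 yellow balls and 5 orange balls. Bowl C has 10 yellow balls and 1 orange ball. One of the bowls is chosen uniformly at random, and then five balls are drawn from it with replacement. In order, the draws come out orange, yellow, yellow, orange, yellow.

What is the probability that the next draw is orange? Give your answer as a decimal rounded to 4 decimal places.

0.3110

Under each hypothesis, the probability of the observed sequence is: P(data | bowl A) = (1/5)(4/5)(4/5)(1/5)(4/5) = 0.02048; P(data | bowl B) = (5/12)(7/12)(7/12)(5/12)(7/12) = 0.034461; P(data | bowl C) = (1/11)(10/11)(10/11)(1/11)(10/11) = 0.0062092.
Multiplying each by its prior: 1/3 · 0.02048 = 0.0068267, 1/3 · 0.034461 = 0.011487, 1/3 · 0.0062092 = 0.0020697; summing to 0.020383.
Dividing through by the total gives posterior P(bowl A | data) = 0.33491, P(bowl B | data) = 0.56355, P(bowl C | data) = 0.10154.
The predictive probability is P(orange next | data) = (1/5)(0.33491) + (5/12)(0.56355) + (1/11)(0.10154) = 0.31102.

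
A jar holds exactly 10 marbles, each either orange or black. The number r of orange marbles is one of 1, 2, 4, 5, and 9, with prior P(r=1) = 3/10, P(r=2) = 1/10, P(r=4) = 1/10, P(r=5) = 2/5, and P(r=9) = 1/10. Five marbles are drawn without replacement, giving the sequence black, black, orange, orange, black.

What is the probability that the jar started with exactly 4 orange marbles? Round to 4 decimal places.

For each hypothesis, P(data | H) works out to: P(data | r = 1) = (9/10)(8/9)(1/8)(0/7) = 0; P(data | r = 2) = (8/10)(7/9)(2/8)(1/7)(6/6) = 1/45; P(data | r = 4) = (6/10)(5/9)(4/8)(3/7)(4/6) = 1/21; P(data | r = 5) = (5/10)(4/9)(5/8)(4/7)(3/6) = 5/126; P(data | r = 9) = (1/10)(0/9) = 0.
Weighting by the prior gives 3/10 · 0 = 0, 1/10 · 1/45 = 1/450, 1/10 · 1/21 = 1/210, 2/5 · 5/126 = 1/63, 1/10 · 0 = 0; summing to 4/175.
By Bayes' rule, P(r = 4 | data) = (1/210) / (4/175) = 5/24.

0.2083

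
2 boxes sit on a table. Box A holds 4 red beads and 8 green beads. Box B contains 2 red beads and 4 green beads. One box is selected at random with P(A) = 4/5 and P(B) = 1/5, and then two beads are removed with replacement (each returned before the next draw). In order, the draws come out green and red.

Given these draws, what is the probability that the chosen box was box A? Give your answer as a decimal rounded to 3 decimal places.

For each hypothesis, P(data | H) works out to: P(data | box A) = (8/12)(4/12) = 2/9; P(data | box B) = (4/6)(2/6) = 2/9.
Weighting by the prior gives 4/5 · 2/9 = 8/45, 1/5 · 2/9 = 2/45; with total 2/9.
Hence P(box A | data) = (8/45) / (2/9) = 4/5.

0.800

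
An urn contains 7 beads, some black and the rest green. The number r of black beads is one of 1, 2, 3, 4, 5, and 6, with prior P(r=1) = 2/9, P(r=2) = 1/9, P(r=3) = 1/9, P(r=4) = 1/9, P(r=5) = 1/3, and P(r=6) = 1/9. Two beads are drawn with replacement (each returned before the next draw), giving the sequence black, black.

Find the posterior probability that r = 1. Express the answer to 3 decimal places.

0.014

Compute the likelihood of the observed sequence for each case: P(data | r = 1) = (1/7)(1/7) = 1/49; P(data | r = 2) = (2/7)(2/7) = 4/49; P(data | r = 3) = (3/7)(3/7) = 9/49; P(data | r = 4) = (4/7)(4/7) = 16/49; P(data | r = 5) = (5/7)(5/7) = 25/49; P(data | r = 6) = (6/7)(6/7) = 36/49.
Multiplying each by its prior: 2/9 · 1/49 = 2/441, 1/9 · 4/49 = 4/441, 1/9 · 9/49 = 1/49, 1/9 · 16/49 = 16/441, 1/3 · 25/49 = 25/147, 1/9 · 36/49 = 4/49; with total 142/441.
Therefore the posterior P(r = 1 | data) = (2/441) / (142/441) = 1/71.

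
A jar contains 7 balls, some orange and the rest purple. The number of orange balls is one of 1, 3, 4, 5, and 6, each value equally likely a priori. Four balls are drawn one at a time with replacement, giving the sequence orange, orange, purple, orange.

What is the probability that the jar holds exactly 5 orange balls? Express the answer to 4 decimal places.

The likelihood of the observed sequence under each hypothesis: P(data | r = 1) = (1/7)(1/7)(6/7)(1/7) = 0.002499; P(data | r = 3) = (3/7)(3/7)(4/7)(3/7) = 0.044981; P(data | r = 4) = (4/7)(4/7)(3/7)(4/7) = 0.079967; P(data | r = 5) = (5/7)(5/7)(2/7)(5/7) = 0.10412; P(data | r = 6) = (6/7)(6/7)(1/7)(6/7) = 0.089963.
The prior-weighted likelihoods are 1/5 · 0.002499 = 0.00049979, 1/5 · 0.044981 = 0.0089963, 1/5 · 0.079967 = 0.015993, 1/5 · 0.10412 = 0.020825, 1/5 · 0.089963 = 0.017993; with total 0.064307.
So P(r = 5 | data) = (0.020825) / (0.064307) = 0.32383.

0.3238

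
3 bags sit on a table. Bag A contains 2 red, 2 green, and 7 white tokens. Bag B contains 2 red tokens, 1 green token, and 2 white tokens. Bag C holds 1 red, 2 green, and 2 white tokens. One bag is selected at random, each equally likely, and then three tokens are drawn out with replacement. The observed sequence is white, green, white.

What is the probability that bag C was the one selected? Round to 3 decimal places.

0.377

For each hypothesis, P(data | H) works out to: P(data | bag A) = (7/11)(2/11)(7/11) = 0.073629; P(data | bag B) = (2/5)(1/5)(2/5) = 0.032; P(data | bag C) = (2/5)(2/5)(2/5) = 0.064.
The prior-weighted likelihoods are 1/3 · 0.073629 = 0.024543, 1/3 · 0.032 = 0.010667, 1/3 · 0.064 = 0.021333; with total 0.056543.
Hence P(bag C | data) = (0.021333) / (0.056543) = 0.37729.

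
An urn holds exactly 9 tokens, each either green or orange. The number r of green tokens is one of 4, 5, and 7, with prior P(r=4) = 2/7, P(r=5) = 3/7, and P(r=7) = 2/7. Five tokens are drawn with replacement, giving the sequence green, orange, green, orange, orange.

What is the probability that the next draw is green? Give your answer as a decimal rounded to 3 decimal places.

0.527

Compute the likelihood of the observed sequence for each case: P(data | r = 4) = (4/9)(5/9)(4/9)(5/9)(5/9) = 0.03387; P(data | r = 5) = (5/9)(4/9)(5/9)(4/9)(4/9) = 0.027096; P(data | r = 7) = (7/9)(2/9)(7/9)(2/9)(2/9) = 0.0066386.
The prior-weighted likelihoods are 2/7 · 0.03387 = 0.0096772, 3/7 · 0.027096 = 0.011613, 2/7 · 0.0066386 = 0.0018967; these sum to 0.023187.
The posterior is then P(r = 4 | data) = 0.41736, P(r = 5 | data) = 0.50083, P(r = 7 | data) = 0.081803.
Averaging over the posterior, P(green next | data) = (4/9)(0.41736) + (5/9)(0.50083) + (7/9)(0.081803) = 0.52736.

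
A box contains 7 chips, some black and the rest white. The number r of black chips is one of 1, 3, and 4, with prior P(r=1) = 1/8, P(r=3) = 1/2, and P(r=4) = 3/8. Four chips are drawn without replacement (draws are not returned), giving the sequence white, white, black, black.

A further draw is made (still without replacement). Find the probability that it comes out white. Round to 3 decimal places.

The likelihood of the observed sequence under each hypothesis: P(data | r = 1) = (6/7)(5/6)(1/5)(0/4) = 0; P(data | r = 3) = (4/7)(3/6)(3/5)(2/4) = 3/35; P(data | r = 4) = (3/7)(2/6)(4/5)(3/4) = 3/35.
Multiplying each by its prior: 1/8 · 0 = 0, 1/2 · 3/35 = 3/70, 3/8 · 3/35 = 9/280; with total 3/40.
The posterior is then P(r = 1 | data) = 0, P(r = 3 | data) = 4/7, P(r = 4 | data) = 3/7.
Averaging over the posterior, P(white next | data) = (2/3)(4/7) + (1/3)(3/7) = 11/21.

0.524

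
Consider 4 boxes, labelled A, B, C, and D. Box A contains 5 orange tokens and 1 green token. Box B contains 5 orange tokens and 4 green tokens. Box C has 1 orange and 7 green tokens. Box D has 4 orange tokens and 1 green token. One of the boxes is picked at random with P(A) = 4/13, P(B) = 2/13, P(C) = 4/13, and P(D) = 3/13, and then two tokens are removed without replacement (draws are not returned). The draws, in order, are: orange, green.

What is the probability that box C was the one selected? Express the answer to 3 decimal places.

0.215

Compute the likelihood of the observed sequence for each case: P(data | box A) = (5/6)(1/5) = 0.16667; P(data | box B) = (5/9)(4/8) = 0.27778; P(data | box C) = (1/8)(7/7) = 0.125; P(data | box D) = (4/5)(1/4) = 0.2.
The prior-weighted likelihoods are 4/13 · 0.16667 = 0.051282, 2/13 · 0.27778 = 0.042735, 4/13 · 0.125 = 0.038462, 3/13 · 0.2 = 0.046154; with total 0.17863.
By Bayes' rule, P(box C | data) = (0.038462) / (0.17863) = 0.21531.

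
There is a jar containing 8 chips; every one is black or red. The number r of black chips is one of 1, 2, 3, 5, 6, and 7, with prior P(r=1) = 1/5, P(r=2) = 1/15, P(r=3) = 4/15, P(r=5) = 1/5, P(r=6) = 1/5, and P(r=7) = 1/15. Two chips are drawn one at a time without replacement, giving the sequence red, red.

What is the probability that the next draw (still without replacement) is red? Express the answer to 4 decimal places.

0.6462

The likelihood of the observed sequence under each hypothesis: P(data | r = 1) = (7/8)(6/7) = 3/4; P(data | r = 2) = (6/8)(5/7) = 15/28; P(data | r = 3) = (5/8)(4/7) = 5/14; P(data | r = 5) = (3/8)(2/7) = 3/28; P(data | r = 6) = (2/8)(1/7) = 1/28; P(data | r = 7) = (1/8)(0/7) = 0.
Multiplying each by its prior: 1/5 · 3/4 = 3/20, 1/15 · 15/28 = 1/28, 4/15 · 5/14 = 2/21, 1/5 · 3/28 = 3/140, 1/5 · 1/28 = 1/140, 1/15 · 0 = 0; summing to 13/42.
Dividing through by the total gives posterior P(r = 1 | data) = 63/130, P(r = 2 | data) = 3/26, P(r = 3 | data) = 4/13, P(r = 5 | data) = 9/130, P(r = 6 | data) = 3/130, P(r = 7 | data) = 0.
Averaging over the posterior, P(red next | data) = (5/6)(63/130) + (2/3)(3/26) + (1/2)(4/13) + (1/6)(9/130) + (0)(3/130) = 42/65.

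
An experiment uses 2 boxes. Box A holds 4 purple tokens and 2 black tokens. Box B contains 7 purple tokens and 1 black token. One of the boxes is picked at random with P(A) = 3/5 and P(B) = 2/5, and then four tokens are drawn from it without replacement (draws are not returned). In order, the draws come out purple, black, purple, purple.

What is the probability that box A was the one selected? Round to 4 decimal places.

For each hypothesis, P(data | H) works out to: P(data | box A) = (4/6)(2/5)(3/4)(2/3) = 2/15; P(data | box B) = (7/8)(1/7)(6/6)(5/5) = 1/8.
Weighting by the prior gives 3/5 · 2/15 = 2/25, 2/5 · 1/8 = 1/20; with total 13/100.
By Bayes' rule, P(box A | data) = (2/25) / (13/100) = 8/13.

0.6154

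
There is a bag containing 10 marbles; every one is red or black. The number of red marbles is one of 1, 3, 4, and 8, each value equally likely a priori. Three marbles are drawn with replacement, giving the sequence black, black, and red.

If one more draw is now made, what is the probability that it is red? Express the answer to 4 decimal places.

Under each hypothesis, the probability of the observed sequence is: P(data | r = 1) = (9/10)(9/10)(1/10) = 0.081; P(data | r = 3) = (7/10)(7/10)(3/10) = 0.147; P(data | r = 4) = (6/10)(6/10)(4/10) = 0.144; P(data | r = 8) = (2/10)(2/10)(8/10) = 0.032.
Weighting by the prior gives 1/4 · 0.081 = 0.02025, 1/4 · 0.147 = 0.03675, 1/4 · 0.144 = 0.036, 1/4 · 0.032 = 0.008; with total 0.101.
The posterior is then P(r = 1 | data) = 0.2005, P(r = 3 | data) = 0.36386, P(r = 4 | data) = 0.35644, P(r = 8 | data) = 0.079208.
The predictive probability is P(red next | data) = (1/10)(0.2005) + (3/10)(0.36386) + (2/5)(0.35644) + (4/5)(0.079208) = 0.33515.

0.3351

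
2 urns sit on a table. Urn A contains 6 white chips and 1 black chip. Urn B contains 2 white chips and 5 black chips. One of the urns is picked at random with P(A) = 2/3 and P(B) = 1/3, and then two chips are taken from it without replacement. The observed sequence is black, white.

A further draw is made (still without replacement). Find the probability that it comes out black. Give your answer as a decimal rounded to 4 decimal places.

Compute the likelihood of the observed sequence for each case: P(data | urn A) = (1/7)(6/6) = 1/7; P(data | urn B) = (5/7)(2/6) = 5/21.
The prior-weighted likelihoods are 2/3 · 1/7 = 2/21, 1/3 · 5/21 = 5/63; these sum to 11/63.
Normalising, the posterior is P(urn A | data) = 6/11, P(urn B | data) = 5/11.
The predictive probability is P(black next | data) = (0)(6/11) + (4/5)(5/11) = 4/11.

0.3636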